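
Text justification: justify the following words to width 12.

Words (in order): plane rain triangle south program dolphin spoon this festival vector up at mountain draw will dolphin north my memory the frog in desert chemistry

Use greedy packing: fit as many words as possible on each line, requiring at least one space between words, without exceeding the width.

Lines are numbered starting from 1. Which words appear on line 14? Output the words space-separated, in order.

Answer: frog in

Derivation:
Line 1: ['plane', 'rain'] (min_width=10, slack=2)
Line 2: ['triangle'] (min_width=8, slack=4)
Line 3: ['south'] (min_width=5, slack=7)
Line 4: ['program'] (min_width=7, slack=5)
Line 5: ['dolphin'] (min_width=7, slack=5)
Line 6: ['spoon', 'this'] (min_width=10, slack=2)
Line 7: ['festival'] (min_width=8, slack=4)
Line 8: ['vector', 'up', 'at'] (min_width=12, slack=0)
Line 9: ['mountain'] (min_width=8, slack=4)
Line 10: ['draw', 'will'] (min_width=9, slack=3)
Line 11: ['dolphin'] (min_width=7, slack=5)
Line 12: ['north', 'my'] (min_width=8, slack=4)
Line 13: ['memory', 'the'] (min_width=10, slack=2)
Line 14: ['frog', 'in'] (min_width=7, slack=5)
Line 15: ['desert'] (min_width=6, slack=6)
Line 16: ['chemistry'] (min_width=9, slack=3)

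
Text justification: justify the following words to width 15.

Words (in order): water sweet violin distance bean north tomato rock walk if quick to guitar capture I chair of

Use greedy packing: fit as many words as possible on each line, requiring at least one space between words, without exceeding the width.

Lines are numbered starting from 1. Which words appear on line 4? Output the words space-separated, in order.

Line 1: ['water', 'sweet'] (min_width=11, slack=4)
Line 2: ['violin', 'distance'] (min_width=15, slack=0)
Line 3: ['bean', 'north'] (min_width=10, slack=5)
Line 4: ['tomato', 'rock'] (min_width=11, slack=4)
Line 5: ['walk', 'if', 'quick'] (min_width=13, slack=2)
Line 6: ['to', 'guitar'] (min_width=9, slack=6)
Line 7: ['capture', 'I', 'chair'] (min_width=15, slack=0)
Line 8: ['of'] (min_width=2, slack=13)

Answer: tomato rock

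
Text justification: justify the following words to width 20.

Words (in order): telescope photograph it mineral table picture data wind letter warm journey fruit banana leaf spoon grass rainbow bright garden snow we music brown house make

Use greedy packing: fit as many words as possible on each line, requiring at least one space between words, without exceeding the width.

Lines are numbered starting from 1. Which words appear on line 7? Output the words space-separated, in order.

Answer: bright garden snow

Derivation:
Line 1: ['telescope', 'photograph'] (min_width=20, slack=0)
Line 2: ['it', 'mineral', 'table'] (min_width=16, slack=4)
Line 3: ['picture', 'data', 'wind'] (min_width=17, slack=3)
Line 4: ['letter', 'warm', 'journey'] (min_width=19, slack=1)
Line 5: ['fruit', 'banana', 'leaf'] (min_width=17, slack=3)
Line 6: ['spoon', 'grass', 'rainbow'] (min_width=19, slack=1)
Line 7: ['bright', 'garden', 'snow'] (min_width=18, slack=2)
Line 8: ['we', 'music', 'brown', 'house'] (min_width=20, slack=0)
Line 9: ['make'] (min_width=4, slack=16)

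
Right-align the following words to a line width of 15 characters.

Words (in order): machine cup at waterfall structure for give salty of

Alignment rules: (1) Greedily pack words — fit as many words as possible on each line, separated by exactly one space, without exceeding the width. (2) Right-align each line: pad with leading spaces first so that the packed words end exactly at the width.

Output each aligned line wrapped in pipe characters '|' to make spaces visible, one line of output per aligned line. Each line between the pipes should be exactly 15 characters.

Line 1: ['machine', 'cup', 'at'] (min_width=14, slack=1)
Line 2: ['waterfall'] (min_width=9, slack=6)
Line 3: ['structure', 'for'] (min_width=13, slack=2)
Line 4: ['give', 'salty', 'of'] (min_width=13, slack=2)

Answer: | machine cup at|
|      waterfall|
|  structure for|
|  give salty of|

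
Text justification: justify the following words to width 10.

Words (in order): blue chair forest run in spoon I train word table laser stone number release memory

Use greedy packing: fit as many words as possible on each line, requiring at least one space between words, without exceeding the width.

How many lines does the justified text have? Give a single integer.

Line 1: ['blue', 'chair'] (min_width=10, slack=0)
Line 2: ['forest', 'run'] (min_width=10, slack=0)
Line 3: ['in', 'spoon', 'I'] (min_width=10, slack=0)
Line 4: ['train', 'word'] (min_width=10, slack=0)
Line 5: ['table'] (min_width=5, slack=5)
Line 6: ['laser'] (min_width=5, slack=5)
Line 7: ['stone'] (min_width=5, slack=5)
Line 8: ['number'] (min_width=6, slack=4)
Line 9: ['release'] (min_width=7, slack=3)
Line 10: ['memory'] (min_width=6, slack=4)
Total lines: 10

Answer: 10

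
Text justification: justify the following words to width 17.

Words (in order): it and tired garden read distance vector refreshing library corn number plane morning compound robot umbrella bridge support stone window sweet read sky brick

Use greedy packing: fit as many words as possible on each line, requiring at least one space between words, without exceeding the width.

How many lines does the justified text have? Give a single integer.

Answer: 12

Derivation:
Line 1: ['it', 'and', 'tired'] (min_width=12, slack=5)
Line 2: ['garden', 'read'] (min_width=11, slack=6)
Line 3: ['distance', 'vector'] (min_width=15, slack=2)
Line 4: ['refreshing'] (min_width=10, slack=7)
Line 5: ['library', 'corn'] (min_width=12, slack=5)
Line 6: ['number', 'plane'] (min_width=12, slack=5)
Line 7: ['morning', 'compound'] (min_width=16, slack=1)
Line 8: ['robot', 'umbrella'] (min_width=14, slack=3)
Line 9: ['bridge', 'support'] (min_width=14, slack=3)
Line 10: ['stone', 'window'] (min_width=12, slack=5)
Line 11: ['sweet', 'read', 'sky'] (min_width=14, slack=3)
Line 12: ['brick'] (min_width=5, slack=12)
Total lines: 12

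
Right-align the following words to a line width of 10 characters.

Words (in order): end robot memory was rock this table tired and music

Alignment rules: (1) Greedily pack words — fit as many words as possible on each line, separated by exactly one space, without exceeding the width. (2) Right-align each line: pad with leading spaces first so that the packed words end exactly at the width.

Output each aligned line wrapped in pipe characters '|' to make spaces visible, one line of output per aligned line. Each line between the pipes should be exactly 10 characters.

Line 1: ['end', 'robot'] (min_width=9, slack=1)
Line 2: ['memory', 'was'] (min_width=10, slack=0)
Line 3: ['rock', 'this'] (min_width=9, slack=1)
Line 4: ['table'] (min_width=5, slack=5)
Line 5: ['tired', 'and'] (min_width=9, slack=1)
Line 6: ['music'] (min_width=5, slack=5)

Answer: | end robot|
|memory was|
| rock this|
|     table|
| tired and|
|     music|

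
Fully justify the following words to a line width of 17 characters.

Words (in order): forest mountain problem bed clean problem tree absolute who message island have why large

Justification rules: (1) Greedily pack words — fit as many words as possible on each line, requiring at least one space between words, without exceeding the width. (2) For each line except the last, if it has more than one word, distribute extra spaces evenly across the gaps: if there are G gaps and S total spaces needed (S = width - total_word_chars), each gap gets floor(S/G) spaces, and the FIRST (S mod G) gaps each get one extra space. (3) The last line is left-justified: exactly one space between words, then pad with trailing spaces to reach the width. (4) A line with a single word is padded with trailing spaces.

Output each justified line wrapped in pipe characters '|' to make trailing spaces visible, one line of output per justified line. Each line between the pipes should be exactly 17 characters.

Line 1: ['forest', 'mountain'] (min_width=15, slack=2)
Line 2: ['problem', 'bed', 'clean'] (min_width=17, slack=0)
Line 3: ['problem', 'tree'] (min_width=12, slack=5)
Line 4: ['absolute', 'who'] (min_width=12, slack=5)
Line 5: ['message', 'island'] (min_width=14, slack=3)
Line 6: ['have', 'why', 'large'] (min_width=14, slack=3)

Answer: |forest   mountain|
|problem bed clean|
|problem      tree|
|absolute      who|
|message    island|
|have why large   |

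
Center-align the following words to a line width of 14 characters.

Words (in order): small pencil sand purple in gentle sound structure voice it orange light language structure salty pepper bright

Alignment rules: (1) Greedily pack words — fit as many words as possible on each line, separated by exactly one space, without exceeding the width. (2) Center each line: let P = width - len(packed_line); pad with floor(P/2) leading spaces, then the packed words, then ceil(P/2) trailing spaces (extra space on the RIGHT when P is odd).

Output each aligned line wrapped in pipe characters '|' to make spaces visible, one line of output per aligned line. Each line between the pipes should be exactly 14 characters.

Line 1: ['small', 'pencil'] (min_width=12, slack=2)
Line 2: ['sand', 'purple', 'in'] (min_width=14, slack=0)
Line 3: ['gentle', 'sound'] (min_width=12, slack=2)
Line 4: ['structure'] (min_width=9, slack=5)
Line 5: ['voice', 'it'] (min_width=8, slack=6)
Line 6: ['orange', 'light'] (min_width=12, slack=2)
Line 7: ['language'] (min_width=8, slack=6)
Line 8: ['structure'] (min_width=9, slack=5)
Line 9: ['salty', 'pepper'] (min_width=12, slack=2)
Line 10: ['bright'] (min_width=6, slack=8)

Answer: | small pencil |
|sand purple in|
| gentle sound |
|  structure   |
|   voice it   |
| orange light |
|   language   |
|  structure   |
| salty pepper |
|    bright    |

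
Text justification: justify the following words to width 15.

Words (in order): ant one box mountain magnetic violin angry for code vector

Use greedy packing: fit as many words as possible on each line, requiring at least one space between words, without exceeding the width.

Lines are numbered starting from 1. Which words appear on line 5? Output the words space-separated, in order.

Line 1: ['ant', 'one', 'box'] (min_width=11, slack=4)
Line 2: ['mountain'] (min_width=8, slack=7)
Line 3: ['magnetic', 'violin'] (min_width=15, slack=0)
Line 4: ['angry', 'for', 'code'] (min_width=14, slack=1)
Line 5: ['vector'] (min_width=6, slack=9)

Answer: vector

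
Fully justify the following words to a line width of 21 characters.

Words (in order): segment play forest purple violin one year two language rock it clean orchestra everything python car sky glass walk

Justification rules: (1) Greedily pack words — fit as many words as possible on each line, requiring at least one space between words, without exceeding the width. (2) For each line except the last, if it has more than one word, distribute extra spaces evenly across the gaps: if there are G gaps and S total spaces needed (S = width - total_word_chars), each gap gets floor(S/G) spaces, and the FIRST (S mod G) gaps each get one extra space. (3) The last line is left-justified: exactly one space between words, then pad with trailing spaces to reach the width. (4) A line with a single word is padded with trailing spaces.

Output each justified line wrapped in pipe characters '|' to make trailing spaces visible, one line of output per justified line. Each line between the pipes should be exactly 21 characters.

Answer: |segment  play  forest|
|purple   violin   one|
|year   two   language|
|rock     it     clean|
|orchestra  everything|
|python  car sky glass|
|walk                 |

Derivation:
Line 1: ['segment', 'play', 'forest'] (min_width=19, slack=2)
Line 2: ['purple', 'violin', 'one'] (min_width=17, slack=4)
Line 3: ['year', 'two', 'language'] (min_width=17, slack=4)
Line 4: ['rock', 'it', 'clean'] (min_width=13, slack=8)
Line 5: ['orchestra', 'everything'] (min_width=20, slack=1)
Line 6: ['python', 'car', 'sky', 'glass'] (min_width=20, slack=1)
Line 7: ['walk'] (min_width=4, slack=17)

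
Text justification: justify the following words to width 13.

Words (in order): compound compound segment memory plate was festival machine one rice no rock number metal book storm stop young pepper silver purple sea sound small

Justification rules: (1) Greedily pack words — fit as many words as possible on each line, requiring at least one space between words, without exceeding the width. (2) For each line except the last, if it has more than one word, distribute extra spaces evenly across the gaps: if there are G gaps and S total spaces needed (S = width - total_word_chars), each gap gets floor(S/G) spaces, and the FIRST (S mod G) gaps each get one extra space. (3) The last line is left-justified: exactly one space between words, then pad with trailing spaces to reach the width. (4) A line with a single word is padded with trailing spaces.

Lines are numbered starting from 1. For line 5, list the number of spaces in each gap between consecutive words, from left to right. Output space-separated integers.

Answer: 2

Derivation:
Line 1: ['compound'] (min_width=8, slack=5)
Line 2: ['compound'] (min_width=8, slack=5)
Line 3: ['segment'] (min_width=7, slack=6)
Line 4: ['memory', 'plate'] (min_width=12, slack=1)
Line 5: ['was', 'festival'] (min_width=12, slack=1)
Line 6: ['machine', 'one'] (min_width=11, slack=2)
Line 7: ['rice', 'no', 'rock'] (min_width=12, slack=1)
Line 8: ['number', 'metal'] (min_width=12, slack=1)
Line 9: ['book', 'storm'] (min_width=10, slack=3)
Line 10: ['stop', 'young'] (min_width=10, slack=3)
Line 11: ['pepper', 'silver'] (min_width=13, slack=0)
Line 12: ['purple', 'sea'] (min_width=10, slack=3)
Line 13: ['sound', 'small'] (min_width=11, slack=2)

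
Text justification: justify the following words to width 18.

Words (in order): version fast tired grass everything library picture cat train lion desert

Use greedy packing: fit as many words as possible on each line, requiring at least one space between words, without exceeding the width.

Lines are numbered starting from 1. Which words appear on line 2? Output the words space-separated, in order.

Answer: grass everything

Derivation:
Line 1: ['version', 'fast', 'tired'] (min_width=18, slack=0)
Line 2: ['grass', 'everything'] (min_width=16, slack=2)
Line 3: ['library', 'picture'] (min_width=15, slack=3)
Line 4: ['cat', 'train', 'lion'] (min_width=14, slack=4)
Line 5: ['desert'] (min_width=6, slack=12)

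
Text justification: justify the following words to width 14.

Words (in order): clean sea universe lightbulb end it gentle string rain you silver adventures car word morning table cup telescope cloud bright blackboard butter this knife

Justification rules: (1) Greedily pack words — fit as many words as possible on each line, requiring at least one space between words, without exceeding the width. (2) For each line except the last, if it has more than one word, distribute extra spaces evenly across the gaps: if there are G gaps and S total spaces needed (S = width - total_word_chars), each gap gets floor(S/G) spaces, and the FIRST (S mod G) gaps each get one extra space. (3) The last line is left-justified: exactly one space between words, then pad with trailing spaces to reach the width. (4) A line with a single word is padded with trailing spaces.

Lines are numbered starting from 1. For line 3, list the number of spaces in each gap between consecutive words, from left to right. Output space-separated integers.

Answer: 2

Derivation:
Line 1: ['clean', 'sea'] (min_width=9, slack=5)
Line 2: ['universe'] (min_width=8, slack=6)
Line 3: ['lightbulb', 'end'] (min_width=13, slack=1)
Line 4: ['it', 'gentle'] (min_width=9, slack=5)
Line 5: ['string', 'rain'] (min_width=11, slack=3)
Line 6: ['you', 'silver'] (min_width=10, slack=4)
Line 7: ['adventures', 'car'] (min_width=14, slack=0)
Line 8: ['word', 'morning'] (min_width=12, slack=2)
Line 9: ['table', 'cup'] (min_width=9, slack=5)
Line 10: ['telescope'] (min_width=9, slack=5)
Line 11: ['cloud', 'bright'] (min_width=12, slack=2)
Line 12: ['blackboard'] (min_width=10, slack=4)
Line 13: ['butter', 'this'] (min_width=11, slack=3)
Line 14: ['knife'] (min_width=5, slack=9)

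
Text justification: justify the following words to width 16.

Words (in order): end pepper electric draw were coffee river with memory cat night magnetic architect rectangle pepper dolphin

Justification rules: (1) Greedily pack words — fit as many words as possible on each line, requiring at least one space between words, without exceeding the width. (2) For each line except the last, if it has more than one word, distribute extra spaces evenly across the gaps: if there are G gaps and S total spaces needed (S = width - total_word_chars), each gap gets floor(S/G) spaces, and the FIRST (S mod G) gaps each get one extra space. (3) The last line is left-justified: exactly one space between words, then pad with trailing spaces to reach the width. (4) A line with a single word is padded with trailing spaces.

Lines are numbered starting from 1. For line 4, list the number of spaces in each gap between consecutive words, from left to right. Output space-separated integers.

Answer: 7

Derivation:
Line 1: ['end', 'pepper'] (min_width=10, slack=6)
Line 2: ['electric', 'draw'] (min_width=13, slack=3)
Line 3: ['were', 'coffee'] (min_width=11, slack=5)
Line 4: ['river', 'with'] (min_width=10, slack=6)
Line 5: ['memory', 'cat', 'night'] (min_width=16, slack=0)
Line 6: ['magnetic'] (min_width=8, slack=8)
Line 7: ['architect'] (min_width=9, slack=7)
Line 8: ['rectangle', 'pepper'] (min_width=16, slack=0)
Line 9: ['dolphin'] (min_width=7, slack=9)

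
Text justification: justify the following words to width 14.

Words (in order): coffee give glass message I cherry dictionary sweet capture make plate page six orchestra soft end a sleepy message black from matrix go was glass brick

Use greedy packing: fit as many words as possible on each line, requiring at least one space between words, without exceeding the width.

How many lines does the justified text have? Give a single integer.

Line 1: ['coffee', 'give'] (min_width=11, slack=3)
Line 2: ['glass', 'message'] (min_width=13, slack=1)
Line 3: ['I', 'cherry'] (min_width=8, slack=6)
Line 4: ['dictionary'] (min_width=10, slack=4)
Line 5: ['sweet', 'capture'] (min_width=13, slack=1)
Line 6: ['make', 'plate'] (min_width=10, slack=4)
Line 7: ['page', 'six'] (min_width=8, slack=6)
Line 8: ['orchestra', 'soft'] (min_width=14, slack=0)
Line 9: ['end', 'a', 'sleepy'] (min_width=12, slack=2)
Line 10: ['message', 'black'] (min_width=13, slack=1)
Line 11: ['from', 'matrix', 'go'] (min_width=14, slack=0)
Line 12: ['was', 'glass'] (min_width=9, slack=5)
Line 13: ['brick'] (min_width=5, slack=9)
Total lines: 13

Answer: 13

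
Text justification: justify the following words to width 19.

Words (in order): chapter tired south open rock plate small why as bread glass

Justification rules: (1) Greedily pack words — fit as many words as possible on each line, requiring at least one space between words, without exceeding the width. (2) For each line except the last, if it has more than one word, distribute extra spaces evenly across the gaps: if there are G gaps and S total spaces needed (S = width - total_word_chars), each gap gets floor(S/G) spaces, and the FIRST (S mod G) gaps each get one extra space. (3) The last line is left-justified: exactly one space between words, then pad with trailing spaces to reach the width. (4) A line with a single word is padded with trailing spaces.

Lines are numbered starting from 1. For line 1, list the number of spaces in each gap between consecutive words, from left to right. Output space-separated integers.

Line 1: ['chapter', 'tired', 'south'] (min_width=19, slack=0)
Line 2: ['open', 'rock', 'plate'] (min_width=15, slack=4)
Line 3: ['small', 'why', 'as', 'bread'] (min_width=18, slack=1)
Line 4: ['glass'] (min_width=5, slack=14)

Answer: 1 1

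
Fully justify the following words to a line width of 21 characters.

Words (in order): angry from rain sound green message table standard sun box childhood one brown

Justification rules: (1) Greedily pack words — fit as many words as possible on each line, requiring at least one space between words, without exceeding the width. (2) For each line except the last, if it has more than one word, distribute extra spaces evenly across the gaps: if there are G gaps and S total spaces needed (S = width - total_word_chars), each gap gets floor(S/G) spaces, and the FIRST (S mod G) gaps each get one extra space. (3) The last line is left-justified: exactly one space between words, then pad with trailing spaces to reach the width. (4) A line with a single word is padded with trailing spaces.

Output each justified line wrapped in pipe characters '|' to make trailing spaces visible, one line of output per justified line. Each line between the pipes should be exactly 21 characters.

Answer: |angry from rain sound|
|green  message  table|
|standard    sun   box|
|childhood one brown  |

Derivation:
Line 1: ['angry', 'from', 'rain', 'sound'] (min_width=21, slack=0)
Line 2: ['green', 'message', 'table'] (min_width=19, slack=2)
Line 3: ['standard', 'sun', 'box'] (min_width=16, slack=5)
Line 4: ['childhood', 'one', 'brown'] (min_width=19, slack=2)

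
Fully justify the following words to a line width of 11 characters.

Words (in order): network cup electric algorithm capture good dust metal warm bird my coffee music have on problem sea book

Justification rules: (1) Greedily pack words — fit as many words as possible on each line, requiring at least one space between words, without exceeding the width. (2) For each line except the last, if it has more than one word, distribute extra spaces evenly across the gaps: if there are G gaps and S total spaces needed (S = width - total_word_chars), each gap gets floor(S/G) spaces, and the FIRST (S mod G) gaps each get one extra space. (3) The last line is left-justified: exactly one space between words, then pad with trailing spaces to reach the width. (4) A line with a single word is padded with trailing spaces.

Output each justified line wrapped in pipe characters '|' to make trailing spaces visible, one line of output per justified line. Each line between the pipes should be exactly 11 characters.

Answer: |network cup|
|electric   |
|algorithm  |
|capture    |
|good   dust|
|metal  warm|
|bird     my|
|coffee     |
|music  have|
|on  problem|
|sea book   |

Derivation:
Line 1: ['network', 'cup'] (min_width=11, slack=0)
Line 2: ['electric'] (min_width=8, slack=3)
Line 3: ['algorithm'] (min_width=9, slack=2)
Line 4: ['capture'] (min_width=7, slack=4)
Line 5: ['good', 'dust'] (min_width=9, slack=2)
Line 6: ['metal', 'warm'] (min_width=10, slack=1)
Line 7: ['bird', 'my'] (min_width=7, slack=4)
Line 8: ['coffee'] (min_width=6, slack=5)
Line 9: ['music', 'have'] (min_width=10, slack=1)
Line 10: ['on', 'problem'] (min_width=10, slack=1)
Line 11: ['sea', 'book'] (min_width=8, slack=3)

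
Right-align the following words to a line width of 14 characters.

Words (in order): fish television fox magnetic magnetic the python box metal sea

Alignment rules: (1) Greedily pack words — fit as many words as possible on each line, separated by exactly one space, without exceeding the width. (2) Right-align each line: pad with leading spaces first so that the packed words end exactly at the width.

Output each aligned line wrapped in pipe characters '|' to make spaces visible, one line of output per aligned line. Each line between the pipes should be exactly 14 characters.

Line 1: ['fish'] (min_width=4, slack=10)
Line 2: ['television', 'fox'] (min_width=14, slack=0)
Line 3: ['magnetic'] (min_width=8, slack=6)
Line 4: ['magnetic', 'the'] (min_width=12, slack=2)
Line 5: ['python', 'box'] (min_width=10, slack=4)
Line 6: ['metal', 'sea'] (min_width=9, slack=5)

Answer: |          fish|
|television fox|
|      magnetic|
|  magnetic the|
|    python box|
|     metal sea|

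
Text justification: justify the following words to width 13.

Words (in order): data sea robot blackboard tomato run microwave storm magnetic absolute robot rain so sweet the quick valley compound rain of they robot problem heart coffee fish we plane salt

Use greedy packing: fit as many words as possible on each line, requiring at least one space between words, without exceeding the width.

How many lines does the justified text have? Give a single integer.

Answer: 16

Derivation:
Line 1: ['data', 'sea'] (min_width=8, slack=5)
Line 2: ['robot'] (min_width=5, slack=8)
Line 3: ['blackboard'] (min_width=10, slack=3)
Line 4: ['tomato', 'run'] (min_width=10, slack=3)
Line 5: ['microwave'] (min_width=9, slack=4)
Line 6: ['storm'] (min_width=5, slack=8)
Line 7: ['magnetic'] (min_width=8, slack=5)
Line 8: ['absolute'] (min_width=8, slack=5)
Line 9: ['robot', 'rain', 'so'] (min_width=13, slack=0)
Line 10: ['sweet', 'the'] (min_width=9, slack=4)
Line 11: ['quick', 'valley'] (min_width=12, slack=1)
Line 12: ['compound', 'rain'] (min_width=13, slack=0)
Line 13: ['of', 'they', 'robot'] (min_width=13, slack=0)
Line 14: ['problem', 'heart'] (min_width=13, slack=0)
Line 15: ['coffee', 'fish'] (min_width=11, slack=2)
Line 16: ['we', 'plane', 'salt'] (min_width=13, slack=0)
Total lines: 16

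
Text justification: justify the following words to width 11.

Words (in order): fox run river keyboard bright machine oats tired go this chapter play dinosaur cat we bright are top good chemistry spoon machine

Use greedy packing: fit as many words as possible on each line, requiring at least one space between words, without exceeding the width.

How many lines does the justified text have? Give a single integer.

Line 1: ['fox', 'run'] (min_width=7, slack=4)
Line 2: ['river'] (min_width=5, slack=6)
Line 3: ['keyboard'] (min_width=8, slack=3)
Line 4: ['bright'] (min_width=6, slack=5)
Line 5: ['machine'] (min_width=7, slack=4)
Line 6: ['oats', 'tired'] (min_width=10, slack=1)
Line 7: ['go', 'this'] (min_width=7, slack=4)
Line 8: ['chapter'] (min_width=7, slack=4)
Line 9: ['play'] (min_width=4, slack=7)
Line 10: ['dinosaur'] (min_width=8, slack=3)
Line 11: ['cat', 'we'] (min_width=6, slack=5)
Line 12: ['bright', 'are'] (min_width=10, slack=1)
Line 13: ['top', 'good'] (min_width=8, slack=3)
Line 14: ['chemistry'] (min_width=9, slack=2)
Line 15: ['spoon'] (min_width=5, slack=6)
Line 16: ['machine'] (min_width=7, slack=4)
Total lines: 16

Answer: 16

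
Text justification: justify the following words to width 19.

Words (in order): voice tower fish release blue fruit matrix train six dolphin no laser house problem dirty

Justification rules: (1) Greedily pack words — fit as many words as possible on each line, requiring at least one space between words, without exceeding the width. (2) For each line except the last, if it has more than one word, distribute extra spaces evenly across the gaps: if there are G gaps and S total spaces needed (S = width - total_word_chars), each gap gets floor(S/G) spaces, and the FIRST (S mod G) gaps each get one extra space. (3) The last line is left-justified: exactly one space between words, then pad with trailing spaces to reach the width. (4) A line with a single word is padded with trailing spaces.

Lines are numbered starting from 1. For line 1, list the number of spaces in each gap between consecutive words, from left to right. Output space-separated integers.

Answer: 3 2

Derivation:
Line 1: ['voice', 'tower', 'fish'] (min_width=16, slack=3)
Line 2: ['release', 'blue', 'fruit'] (min_width=18, slack=1)
Line 3: ['matrix', 'train', 'six'] (min_width=16, slack=3)
Line 4: ['dolphin', 'no', 'laser'] (min_width=16, slack=3)
Line 5: ['house', 'problem', 'dirty'] (min_width=19, slack=0)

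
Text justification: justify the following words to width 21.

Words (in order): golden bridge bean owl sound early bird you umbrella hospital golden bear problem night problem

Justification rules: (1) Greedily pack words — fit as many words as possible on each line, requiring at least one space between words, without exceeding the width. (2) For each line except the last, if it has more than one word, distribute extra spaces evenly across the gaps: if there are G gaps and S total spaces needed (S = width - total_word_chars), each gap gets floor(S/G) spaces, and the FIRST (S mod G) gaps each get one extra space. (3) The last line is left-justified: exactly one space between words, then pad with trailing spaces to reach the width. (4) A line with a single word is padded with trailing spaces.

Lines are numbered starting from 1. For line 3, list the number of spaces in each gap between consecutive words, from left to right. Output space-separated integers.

Line 1: ['golden', 'bridge', 'bean'] (min_width=18, slack=3)
Line 2: ['owl', 'sound', 'early', 'bird'] (min_width=20, slack=1)
Line 3: ['you', 'umbrella', 'hospital'] (min_width=21, slack=0)
Line 4: ['golden', 'bear', 'problem'] (min_width=19, slack=2)
Line 5: ['night', 'problem'] (min_width=13, slack=8)

Answer: 1 1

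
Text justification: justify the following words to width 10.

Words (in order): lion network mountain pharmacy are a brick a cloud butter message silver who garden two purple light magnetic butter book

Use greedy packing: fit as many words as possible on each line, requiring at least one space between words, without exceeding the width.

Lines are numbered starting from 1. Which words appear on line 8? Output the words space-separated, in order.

Answer: butter

Derivation:
Line 1: ['lion'] (min_width=4, slack=6)
Line 2: ['network'] (min_width=7, slack=3)
Line 3: ['mountain'] (min_width=8, slack=2)
Line 4: ['pharmacy'] (min_width=8, slack=2)
Line 5: ['are', 'a'] (min_width=5, slack=5)
Line 6: ['brick', 'a'] (min_width=7, slack=3)
Line 7: ['cloud'] (min_width=5, slack=5)
Line 8: ['butter'] (min_width=6, slack=4)
Line 9: ['message'] (min_width=7, slack=3)
Line 10: ['silver', 'who'] (min_width=10, slack=0)
Line 11: ['garden', 'two'] (min_width=10, slack=0)
Line 12: ['purple'] (min_width=6, slack=4)
Line 13: ['light'] (min_width=5, slack=5)
Line 14: ['magnetic'] (min_width=8, slack=2)
Line 15: ['butter'] (min_width=6, slack=4)
Line 16: ['book'] (min_width=4, slack=6)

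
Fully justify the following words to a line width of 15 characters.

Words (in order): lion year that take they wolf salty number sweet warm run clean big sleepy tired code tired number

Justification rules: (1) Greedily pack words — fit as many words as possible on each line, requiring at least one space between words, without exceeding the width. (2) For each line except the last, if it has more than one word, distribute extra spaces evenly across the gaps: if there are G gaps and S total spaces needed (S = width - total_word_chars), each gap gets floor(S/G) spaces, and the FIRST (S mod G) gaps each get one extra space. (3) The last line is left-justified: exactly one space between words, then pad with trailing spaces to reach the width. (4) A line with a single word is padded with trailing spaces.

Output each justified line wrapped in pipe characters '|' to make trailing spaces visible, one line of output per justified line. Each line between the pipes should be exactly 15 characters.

Answer: |lion  year that|
|take  they wolf|
|salty    number|
|sweet  warm run|
|clean       big|
|sleepy    tired|
|code      tired|
|number         |

Derivation:
Line 1: ['lion', 'year', 'that'] (min_width=14, slack=1)
Line 2: ['take', 'they', 'wolf'] (min_width=14, slack=1)
Line 3: ['salty', 'number'] (min_width=12, slack=3)
Line 4: ['sweet', 'warm', 'run'] (min_width=14, slack=1)
Line 5: ['clean', 'big'] (min_width=9, slack=6)
Line 6: ['sleepy', 'tired'] (min_width=12, slack=3)
Line 7: ['code', 'tired'] (min_width=10, slack=5)
Line 8: ['number'] (min_width=6, slack=9)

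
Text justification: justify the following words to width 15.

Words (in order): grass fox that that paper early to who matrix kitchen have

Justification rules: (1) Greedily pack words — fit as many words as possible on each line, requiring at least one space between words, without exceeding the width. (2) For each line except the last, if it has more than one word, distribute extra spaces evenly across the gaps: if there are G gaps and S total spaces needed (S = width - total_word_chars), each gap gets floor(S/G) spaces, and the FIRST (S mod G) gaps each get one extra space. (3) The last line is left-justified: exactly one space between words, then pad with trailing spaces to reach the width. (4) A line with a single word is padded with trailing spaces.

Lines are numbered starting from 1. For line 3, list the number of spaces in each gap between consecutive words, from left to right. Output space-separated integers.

Answer: 3 2

Derivation:
Line 1: ['grass', 'fox', 'that'] (min_width=14, slack=1)
Line 2: ['that', 'paper'] (min_width=10, slack=5)
Line 3: ['early', 'to', 'who'] (min_width=12, slack=3)
Line 4: ['matrix', 'kitchen'] (min_width=14, slack=1)
Line 5: ['have'] (min_width=4, slack=11)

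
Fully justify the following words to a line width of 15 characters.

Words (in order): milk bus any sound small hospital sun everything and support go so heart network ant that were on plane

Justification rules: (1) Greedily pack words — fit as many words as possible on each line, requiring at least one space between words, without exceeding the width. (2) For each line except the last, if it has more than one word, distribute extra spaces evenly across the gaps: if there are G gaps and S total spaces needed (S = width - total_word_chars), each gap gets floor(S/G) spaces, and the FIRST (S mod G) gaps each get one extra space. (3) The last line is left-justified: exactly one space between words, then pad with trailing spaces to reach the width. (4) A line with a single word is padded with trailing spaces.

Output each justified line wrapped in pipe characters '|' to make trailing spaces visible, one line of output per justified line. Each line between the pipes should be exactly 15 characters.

Line 1: ['milk', 'bus', 'any'] (min_width=12, slack=3)
Line 2: ['sound', 'small'] (min_width=11, slack=4)
Line 3: ['hospital', 'sun'] (min_width=12, slack=3)
Line 4: ['everything', 'and'] (min_width=14, slack=1)
Line 5: ['support', 'go', 'so'] (min_width=13, slack=2)
Line 6: ['heart', 'network'] (min_width=13, slack=2)
Line 7: ['ant', 'that', 'were'] (min_width=13, slack=2)
Line 8: ['on', 'plane'] (min_width=8, slack=7)

Answer: |milk   bus  any|
|sound     small|
|hospital    sun|
|everything  and|
|support  go  so|
|heart   network|
|ant  that  were|
|on plane       |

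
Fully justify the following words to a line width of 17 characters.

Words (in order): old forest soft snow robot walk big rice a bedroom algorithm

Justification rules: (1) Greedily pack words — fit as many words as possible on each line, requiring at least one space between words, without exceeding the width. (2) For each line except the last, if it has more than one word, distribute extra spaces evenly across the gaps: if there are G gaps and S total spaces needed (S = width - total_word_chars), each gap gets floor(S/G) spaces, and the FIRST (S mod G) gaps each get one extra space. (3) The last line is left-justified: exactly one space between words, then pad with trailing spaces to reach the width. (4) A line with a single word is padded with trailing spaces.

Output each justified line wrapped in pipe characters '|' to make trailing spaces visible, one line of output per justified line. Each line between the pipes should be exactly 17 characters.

Answer: |old  forest  soft|
|snow  robot  walk|
|big     rice    a|
|bedroom algorithm|

Derivation:
Line 1: ['old', 'forest', 'soft'] (min_width=15, slack=2)
Line 2: ['snow', 'robot', 'walk'] (min_width=15, slack=2)
Line 3: ['big', 'rice', 'a'] (min_width=10, slack=7)
Line 4: ['bedroom', 'algorithm'] (min_width=17, slack=0)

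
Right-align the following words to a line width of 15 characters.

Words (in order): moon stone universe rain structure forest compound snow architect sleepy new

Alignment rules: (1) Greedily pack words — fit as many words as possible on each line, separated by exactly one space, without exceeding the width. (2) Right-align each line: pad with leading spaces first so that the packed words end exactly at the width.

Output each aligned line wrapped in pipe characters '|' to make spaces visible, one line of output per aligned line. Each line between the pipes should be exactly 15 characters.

Answer: |     moon stone|
|  universe rain|
|      structure|
|forest compound|
| snow architect|
|     sleepy new|

Derivation:
Line 1: ['moon', 'stone'] (min_width=10, slack=5)
Line 2: ['universe', 'rain'] (min_width=13, slack=2)
Line 3: ['structure'] (min_width=9, slack=6)
Line 4: ['forest', 'compound'] (min_width=15, slack=0)
Line 5: ['snow', 'architect'] (min_width=14, slack=1)
Line 6: ['sleepy', 'new'] (min_width=10, slack=5)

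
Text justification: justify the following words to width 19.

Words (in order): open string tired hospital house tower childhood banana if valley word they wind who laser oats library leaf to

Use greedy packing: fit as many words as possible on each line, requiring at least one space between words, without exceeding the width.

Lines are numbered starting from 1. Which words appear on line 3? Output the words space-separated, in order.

Answer: tower childhood

Derivation:
Line 1: ['open', 'string', 'tired'] (min_width=17, slack=2)
Line 2: ['hospital', 'house'] (min_width=14, slack=5)
Line 3: ['tower', 'childhood'] (min_width=15, slack=4)
Line 4: ['banana', 'if', 'valley'] (min_width=16, slack=3)
Line 5: ['word', 'they', 'wind', 'who'] (min_width=18, slack=1)
Line 6: ['laser', 'oats', 'library'] (min_width=18, slack=1)
Line 7: ['leaf', 'to'] (min_width=7, slack=12)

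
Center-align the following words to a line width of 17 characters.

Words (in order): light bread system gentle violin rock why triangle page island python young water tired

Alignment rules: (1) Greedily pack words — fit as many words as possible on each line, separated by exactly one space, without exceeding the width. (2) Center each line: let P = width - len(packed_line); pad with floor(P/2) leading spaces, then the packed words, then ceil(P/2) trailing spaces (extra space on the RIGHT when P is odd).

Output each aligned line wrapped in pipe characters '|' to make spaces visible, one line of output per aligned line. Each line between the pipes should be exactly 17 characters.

Answer: |   light bread   |
|  system gentle  |
| violin rock why |
|  triangle page  |
|  island python  |
|young water tired|

Derivation:
Line 1: ['light', 'bread'] (min_width=11, slack=6)
Line 2: ['system', 'gentle'] (min_width=13, slack=4)
Line 3: ['violin', 'rock', 'why'] (min_width=15, slack=2)
Line 4: ['triangle', 'page'] (min_width=13, slack=4)
Line 5: ['island', 'python'] (min_width=13, slack=4)
Line 6: ['young', 'water', 'tired'] (min_width=17, slack=0)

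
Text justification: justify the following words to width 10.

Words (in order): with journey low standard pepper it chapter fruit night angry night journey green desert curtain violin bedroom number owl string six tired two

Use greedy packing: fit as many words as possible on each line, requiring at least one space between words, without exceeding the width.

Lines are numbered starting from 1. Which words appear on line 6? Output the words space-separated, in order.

Answer: chapter

Derivation:
Line 1: ['with'] (min_width=4, slack=6)
Line 2: ['journey'] (min_width=7, slack=3)
Line 3: ['low'] (min_width=3, slack=7)
Line 4: ['standard'] (min_width=8, slack=2)
Line 5: ['pepper', 'it'] (min_width=9, slack=1)
Line 6: ['chapter'] (min_width=7, slack=3)
Line 7: ['fruit'] (min_width=5, slack=5)
Line 8: ['night'] (min_width=5, slack=5)
Line 9: ['angry'] (min_width=5, slack=5)
Line 10: ['night'] (min_width=5, slack=5)
Line 11: ['journey'] (min_width=7, slack=3)
Line 12: ['green'] (min_width=5, slack=5)
Line 13: ['desert'] (min_width=6, slack=4)
Line 14: ['curtain'] (min_width=7, slack=3)
Line 15: ['violin'] (min_width=6, slack=4)
Line 16: ['bedroom'] (min_width=7, slack=3)
Line 17: ['number', 'owl'] (min_width=10, slack=0)
Line 18: ['string', 'six'] (min_width=10, slack=0)
Line 19: ['tired', 'two'] (min_width=9, slack=1)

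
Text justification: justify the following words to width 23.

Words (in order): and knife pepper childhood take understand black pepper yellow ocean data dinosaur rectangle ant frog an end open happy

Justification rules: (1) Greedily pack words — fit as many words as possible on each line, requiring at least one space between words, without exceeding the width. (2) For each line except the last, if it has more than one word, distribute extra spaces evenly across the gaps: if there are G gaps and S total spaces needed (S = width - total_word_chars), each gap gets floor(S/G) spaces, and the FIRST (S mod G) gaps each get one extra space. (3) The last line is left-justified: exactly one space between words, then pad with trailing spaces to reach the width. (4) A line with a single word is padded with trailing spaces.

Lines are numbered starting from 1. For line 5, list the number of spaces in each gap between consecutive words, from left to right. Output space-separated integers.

Answer: 2 1

Derivation:
Line 1: ['and', 'knife', 'pepper'] (min_width=16, slack=7)
Line 2: ['childhood', 'take'] (min_width=14, slack=9)
Line 3: ['understand', 'black', 'pepper'] (min_width=23, slack=0)
Line 4: ['yellow', 'ocean', 'data'] (min_width=17, slack=6)
Line 5: ['dinosaur', 'rectangle', 'ant'] (min_width=22, slack=1)
Line 6: ['frog', 'an', 'end', 'open', 'happy'] (min_width=22, slack=1)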